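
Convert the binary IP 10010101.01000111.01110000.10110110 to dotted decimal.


10010101 = 149
01000111 = 71
01110000 = 112
10110110 = 182
IP: 149.71.112.182


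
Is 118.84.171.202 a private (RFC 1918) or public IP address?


RFC 1918 private ranges:
  10.0.0.0/8 (10.0.0.0 - 10.255.255.255)
  172.16.0.0/12 (172.16.0.0 - 172.31.255.255)
  192.168.0.0/16 (192.168.0.0 - 192.168.255.255)
Public (not in any RFC 1918 range)


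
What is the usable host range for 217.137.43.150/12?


Network: 217.128.0.0
Broadcast: 217.143.255.255
First usable = network + 1
Last usable = broadcast - 1
Range: 217.128.0.1 to 217.143.255.254


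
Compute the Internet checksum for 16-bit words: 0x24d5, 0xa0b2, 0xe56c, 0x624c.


Sum all words (with carry folding):
+ 0x24d5 = 0x24d5
+ 0xa0b2 = 0xc587
+ 0xe56c = 0xaaf4
+ 0x624c = 0x0d41
One's complement: ~0x0d41
Checksum = 0xf2be


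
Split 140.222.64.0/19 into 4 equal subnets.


New prefix = 19 + 2 = 21
Each subnet has 2048 addresses
  140.222.64.0/21
  140.222.72.0/21
  140.222.80.0/21
  140.222.88.0/21
Subnets: 140.222.64.0/21, 140.222.72.0/21, 140.222.80.0/21, 140.222.88.0/21


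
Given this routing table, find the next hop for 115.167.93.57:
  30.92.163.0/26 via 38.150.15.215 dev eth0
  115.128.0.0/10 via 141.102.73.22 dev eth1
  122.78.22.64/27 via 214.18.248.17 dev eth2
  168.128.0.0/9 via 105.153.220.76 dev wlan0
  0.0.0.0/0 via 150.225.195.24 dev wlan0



Longest prefix match for 115.167.93.57:
  /26 30.92.163.0: no
  /10 115.128.0.0: MATCH
  /27 122.78.22.64: no
  /9 168.128.0.0: no
  /0 0.0.0.0: MATCH
Selected: next-hop 141.102.73.22 via eth1 (matched /10)


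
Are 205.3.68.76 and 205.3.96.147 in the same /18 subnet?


Mask: 255.255.192.0
205.3.68.76 AND mask = 205.3.64.0
205.3.96.147 AND mask = 205.3.64.0
Yes, same subnet (205.3.64.0)


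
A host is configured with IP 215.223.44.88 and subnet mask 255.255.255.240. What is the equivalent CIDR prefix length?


Binary: 11111111.11111111.11111111.11110000
Count leading 1s
Prefix: /28


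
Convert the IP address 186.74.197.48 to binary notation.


186 = 10111010
74 = 01001010
197 = 11000101
48 = 00110000
Binary: 10111010.01001010.11000101.00110000


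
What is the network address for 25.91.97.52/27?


IP:   00011001.01011011.01100001.00110100
Mask: 11111111.11111111.11111111.11100000
AND operation:
Net:  00011001.01011011.01100001.00100000
Network: 25.91.97.32/27


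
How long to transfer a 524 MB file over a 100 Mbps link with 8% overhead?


Effective throughput = 100 * (1 - 8/100) = 92 Mbps
File size in Mb = 524 * 8 = 4192 Mb
Time = 4192 / 92
Time = 45.5652 seconds


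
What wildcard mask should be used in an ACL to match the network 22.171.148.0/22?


Subnet mask: 255.255.252.0
Wildcard = 255.255.255.255 - subnet mask
255 - 255 = 0
255 - 255 = 0
255 - 252 = 3
255 - 0 = 255
Wildcard: 0.0.3.255


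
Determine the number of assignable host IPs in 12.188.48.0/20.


Host bits = 32 - 20 = 12
Total addresses = 2^12 = 4096
Usable = total - 2 (network and broadcast)
Usable hosts: 4094


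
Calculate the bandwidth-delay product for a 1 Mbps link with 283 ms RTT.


BDP = bandwidth * RTT
= 1 Mbps * 283 ms
= 1 * 1e6 * 283 / 1000 bits
= 283000 bits
= 35375 bytes
= 34.5459 KB
BDP = 283000 bits (35375 bytes)


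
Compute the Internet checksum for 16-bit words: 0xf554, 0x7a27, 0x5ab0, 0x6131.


Sum all words (with carry folding):
+ 0xf554 = 0xf554
+ 0x7a27 = 0x6f7c
+ 0x5ab0 = 0xca2c
+ 0x6131 = 0x2b5e
One's complement: ~0x2b5e
Checksum = 0xd4a1


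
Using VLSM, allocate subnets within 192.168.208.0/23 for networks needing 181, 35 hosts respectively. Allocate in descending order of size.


181 hosts -> /24 (254 usable): 192.168.208.0/24
35 hosts -> /26 (62 usable): 192.168.209.0/26
Allocation: 192.168.208.0/24 (181 hosts, 254 usable); 192.168.209.0/26 (35 hosts, 62 usable)


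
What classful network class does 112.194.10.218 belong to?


First octet: 112
Binary: 01110000
0xxxxxxx -> Class A (1-126)
Class A, default mask 255.0.0.0 (/8)


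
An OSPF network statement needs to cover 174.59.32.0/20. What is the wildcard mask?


Subnet mask: 255.255.240.0
Wildcard = 255.255.255.255 - subnet mask
255 - 255 = 0
255 - 255 = 0
255 - 240 = 15
255 - 0 = 255
Wildcard: 0.0.15.255


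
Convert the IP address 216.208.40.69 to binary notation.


216 = 11011000
208 = 11010000
40 = 00101000
69 = 01000101
Binary: 11011000.11010000.00101000.01000101


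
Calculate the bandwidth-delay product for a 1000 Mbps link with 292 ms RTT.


BDP = bandwidth * RTT
= 1000 Mbps * 292 ms
= 1000 * 1e6 * 292 / 1000 bits
= 292000000 bits
= 36500000 bytes
= 35644.5312 KB
BDP = 292000000 bits (36500000 bytes)


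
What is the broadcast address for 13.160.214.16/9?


Network: 13.128.0.0/9
Host bits = 23
Set all host bits to 1:
Broadcast: 13.255.255.255


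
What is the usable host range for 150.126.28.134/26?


Network: 150.126.28.128
Broadcast: 150.126.28.191
First usable = network + 1
Last usable = broadcast - 1
Range: 150.126.28.129 to 150.126.28.190


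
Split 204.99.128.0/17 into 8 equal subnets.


New prefix = 17 + 3 = 20
Each subnet has 4096 addresses
  204.99.128.0/20
  204.99.144.0/20
  204.99.160.0/20
  204.99.176.0/20
  204.99.192.0/20
  204.99.208.0/20
  204.99.224.0/20
  204.99.240.0/20
Subnets: 204.99.128.0/20, 204.99.144.0/20, 204.99.160.0/20, 204.99.176.0/20, 204.99.192.0/20, 204.99.208.0/20, 204.99.224.0/20, 204.99.240.0/20


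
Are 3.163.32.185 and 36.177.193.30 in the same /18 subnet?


Mask: 255.255.192.0
3.163.32.185 AND mask = 3.163.0.0
36.177.193.30 AND mask = 36.177.192.0
No, different subnets (3.163.0.0 vs 36.177.192.0)


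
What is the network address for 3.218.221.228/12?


IP:   00000011.11011010.11011101.11100100
Mask: 11111111.11110000.00000000.00000000
AND operation:
Net:  00000011.11010000.00000000.00000000
Network: 3.208.0.0/12


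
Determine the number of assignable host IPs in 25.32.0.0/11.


Host bits = 32 - 11 = 21
Total addresses = 2^21 = 2097152
Usable = total - 2 (network and broadcast)
Usable hosts: 2097150


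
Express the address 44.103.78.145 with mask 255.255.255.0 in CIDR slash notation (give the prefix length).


Binary: 11111111.11111111.11111111.00000000
Count leading 1s
Prefix: /24


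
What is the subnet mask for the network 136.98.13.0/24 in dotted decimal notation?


/24 means 24 network bits, 8 host bits
Binary: 11111111111111111111111100000000
Mask: 255.255.255.0


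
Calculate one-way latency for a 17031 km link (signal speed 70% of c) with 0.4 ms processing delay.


Speed = 0.7 * 3e5 km/s = 210000 km/s
Propagation delay = 17031 / 210000 = 0.0811 s = 81.1 ms
Processing delay = 0.4 ms
Total one-way latency = 81.5 ms


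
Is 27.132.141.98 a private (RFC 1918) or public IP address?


RFC 1918 private ranges:
  10.0.0.0/8 (10.0.0.0 - 10.255.255.255)
  172.16.0.0/12 (172.16.0.0 - 172.31.255.255)
  192.168.0.0/16 (192.168.0.0 - 192.168.255.255)
Public (not in any RFC 1918 range)


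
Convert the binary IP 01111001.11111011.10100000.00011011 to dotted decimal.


01111001 = 121
11111011 = 251
10100000 = 160
00011011 = 27
IP: 121.251.160.27


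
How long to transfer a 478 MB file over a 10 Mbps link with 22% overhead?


Effective throughput = 10 * (1 - 22/100) = 7.8 Mbps
File size in Mb = 478 * 8 = 3824 Mb
Time = 3824 / 7.8
Time = 490.2564 seconds


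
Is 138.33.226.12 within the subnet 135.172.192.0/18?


Subnet network: 135.172.192.0
Test IP AND mask: 138.33.192.0
No, 138.33.226.12 is not in 135.172.192.0/18


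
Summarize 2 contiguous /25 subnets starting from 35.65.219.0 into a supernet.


Original prefix: /25
Number of subnets: 2 = 2^1
New prefix = 25 - 1 = 24
Supernet: 35.65.219.0/24


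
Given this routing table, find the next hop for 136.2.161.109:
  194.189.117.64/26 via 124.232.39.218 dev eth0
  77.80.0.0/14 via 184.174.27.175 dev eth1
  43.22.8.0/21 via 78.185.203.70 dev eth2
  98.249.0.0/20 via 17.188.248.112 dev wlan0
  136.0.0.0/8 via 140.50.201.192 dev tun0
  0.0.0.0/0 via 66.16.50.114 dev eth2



Longest prefix match for 136.2.161.109:
  /26 194.189.117.64: no
  /14 77.80.0.0: no
  /21 43.22.8.0: no
  /20 98.249.0.0: no
  /8 136.0.0.0: MATCH
  /0 0.0.0.0: MATCH
Selected: next-hop 140.50.201.192 via tun0 (matched /8)


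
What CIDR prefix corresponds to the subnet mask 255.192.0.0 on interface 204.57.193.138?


Binary: 11111111.11000000.00000000.00000000
Count leading 1s
Prefix: /10


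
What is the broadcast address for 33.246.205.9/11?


Network: 33.224.0.0/11
Host bits = 21
Set all host bits to 1:
Broadcast: 33.255.255.255


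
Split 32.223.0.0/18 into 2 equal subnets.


New prefix = 18 + 1 = 19
Each subnet has 8192 addresses
  32.223.0.0/19
  32.223.32.0/19
Subnets: 32.223.0.0/19, 32.223.32.0/19


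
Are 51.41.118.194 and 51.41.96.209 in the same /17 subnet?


Mask: 255.255.128.0
51.41.118.194 AND mask = 51.41.0.0
51.41.96.209 AND mask = 51.41.0.0
Yes, same subnet (51.41.0.0)


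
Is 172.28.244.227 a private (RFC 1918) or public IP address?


RFC 1918 private ranges:
  10.0.0.0/8 (10.0.0.0 - 10.255.255.255)
  172.16.0.0/12 (172.16.0.0 - 172.31.255.255)
  192.168.0.0/16 (192.168.0.0 - 192.168.255.255)
Private (in 172.16.0.0/12)


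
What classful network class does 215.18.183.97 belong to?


First octet: 215
Binary: 11010111
110xxxxx -> Class C (192-223)
Class C, default mask 255.255.255.0 (/24)


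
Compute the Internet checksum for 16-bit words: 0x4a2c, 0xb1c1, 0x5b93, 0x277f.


Sum all words (with carry folding):
+ 0x4a2c = 0x4a2c
+ 0xb1c1 = 0xfbed
+ 0x5b93 = 0x5781
+ 0x277f = 0x7f00
One's complement: ~0x7f00
Checksum = 0x80ff


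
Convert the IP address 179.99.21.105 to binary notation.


179 = 10110011
99 = 01100011
21 = 00010101
105 = 01101001
Binary: 10110011.01100011.00010101.01101001


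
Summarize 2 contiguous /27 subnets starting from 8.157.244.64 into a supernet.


Original prefix: /27
Number of subnets: 2 = 2^1
New prefix = 27 - 1 = 26
Supernet: 8.157.244.64/26


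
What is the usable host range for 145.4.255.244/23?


Network: 145.4.254.0
Broadcast: 145.4.255.255
First usable = network + 1
Last usable = broadcast - 1
Range: 145.4.254.1 to 145.4.255.254


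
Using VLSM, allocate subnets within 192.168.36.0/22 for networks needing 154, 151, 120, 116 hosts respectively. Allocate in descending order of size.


154 hosts -> /24 (254 usable): 192.168.36.0/24
151 hosts -> /24 (254 usable): 192.168.37.0/24
120 hosts -> /25 (126 usable): 192.168.38.0/25
116 hosts -> /25 (126 usable): 192.168.38.128/25
Allocation: 192.168.36.0/24 (154 hosts, 254 usable); 192.168.37.0/24 (151 hosts, 254 usable); 192.168.38.0/25 (120 hosts, 126 usable); 192.168.38.128/25 (116 hosts, 126 usable)


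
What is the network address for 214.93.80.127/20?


IP:   11010110.01011101.01010000.01111111
Mask: 11111111.11111111.11110000.00000000
AND operation:
Net:  11010110.01011101.01010000.00000000
Network: 214.93.80.0/20


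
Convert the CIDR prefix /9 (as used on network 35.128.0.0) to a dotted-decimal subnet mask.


/9 means 9 network bits, 23 host bits
Binary: 11111111100000000000000000000000
Mask: 255.128.0.0


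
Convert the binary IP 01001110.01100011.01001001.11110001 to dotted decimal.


01001110 = 78
01100011 = 99
01001001 = 73
11110001 = 241
IP: 78.99.73.241


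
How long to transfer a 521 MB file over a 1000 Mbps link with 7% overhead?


Effective throughput = 1000 * (1 - 7/100) = 930.0 Mbps
File size in Mb = 521 * 8 = 4168 Mb
Time = 4168 / 930.0
Time = 4.4817 seconds


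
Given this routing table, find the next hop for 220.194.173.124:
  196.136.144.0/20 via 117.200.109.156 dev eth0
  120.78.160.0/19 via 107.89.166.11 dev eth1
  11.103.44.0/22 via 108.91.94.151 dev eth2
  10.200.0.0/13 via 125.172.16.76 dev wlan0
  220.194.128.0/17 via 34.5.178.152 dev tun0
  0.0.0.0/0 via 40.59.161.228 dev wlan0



Longest prefix match for 220.194.173.124:
  /20 196.136.144.0: no
  /19 120.78.160.0: no
  /22 11.103.44.0: no
  /13 10.200.0.0: no
  /17 220.194.128.0: MATCH
  /0 0.0.0.0: MATCH
Selected: next-hop 34.5.178.152 via tun0 (matched /17)


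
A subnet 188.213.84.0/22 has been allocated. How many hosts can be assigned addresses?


Host bits = 32 - 22 = 10
Total addresses = 2^10 = 1024
Usable = total - 2 (network and broadcast)
Usable hosts: 1022


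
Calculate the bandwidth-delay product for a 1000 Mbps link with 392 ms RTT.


BDP = bandwidth * RTT
= 1000 Mbps * 392 ms
= 1000 * 1e6 * 392 / 1000 bits
= 392000000 bits
= 49000000 bytes
= 47851.5625 KB
BDP = 392000000 bits (49000000 bytes)


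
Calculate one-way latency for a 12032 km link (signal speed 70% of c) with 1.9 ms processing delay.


Speed = 0.7 * 3e5 km/s = 210000 km/s
Propagation delay = 12032 / 210000 = 0.0573 s = 57.2952 ms
Processing delay = 1.9 ms
Total one-way latency = 59.1952 ms


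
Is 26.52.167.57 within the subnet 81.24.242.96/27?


Subnet network: 81.24.242.96
Test IP AND mask: 26.52.167.32
No, 26.52.167.57 is not in 81.24.242.96/27


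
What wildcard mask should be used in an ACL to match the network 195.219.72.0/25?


Subnet mask: 255.255.255.128
Wildcard = 255.255.255.255 - subnet mask
255 - 255 = 0
255 - 255 = 0
255 - 255 = 0
255 - 128 = 127
Wildcard: 0.0.0.127


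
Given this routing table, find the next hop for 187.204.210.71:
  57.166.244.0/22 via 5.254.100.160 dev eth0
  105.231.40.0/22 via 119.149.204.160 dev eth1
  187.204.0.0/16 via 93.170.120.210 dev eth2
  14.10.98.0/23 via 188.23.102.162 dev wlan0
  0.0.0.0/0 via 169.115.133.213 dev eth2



Longest prefix match for 187.204.210.71:
  /22 57.166.244.0: no
  /22 105.231.40.0: no
  /16 187.204.0.0: MATCH
  /23 14.10.98.0: no
  /0 0.0.0.0: MATCH
Selected: next-hop 93.170.120.210 via eth2 (matched /16)


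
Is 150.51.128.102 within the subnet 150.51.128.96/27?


Subnet network: 150.51.128.96
Test IP AND mask: 150.51.128.96
Yes, 150.51.128.102 is in 150.51.128.96/27


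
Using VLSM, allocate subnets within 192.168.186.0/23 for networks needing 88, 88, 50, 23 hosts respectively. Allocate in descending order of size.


88 hosts -> /25 (126 usable): 192.168.186.0/25
88 hosts -> /25 (126 usable): 192.168.186.128/25
50 hosts -> /26 (62 usable): 192.168.187.0/26
23 hosts -> /27 (30 usable): 192.168.187.64/27
Allocation: 192.168.186.0/25 (88 hosts, 126 usable); 192.168.186.128/25 (88 hosts, 126 usable); 192.168.187.0/26 (50 hosts, 62 usable); 192.168.187.64/27 (23 hosts, 30 usable)


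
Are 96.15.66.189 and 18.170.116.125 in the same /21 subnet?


Mask: 255.255.248.0
96.15.66.189 AND mask = 96.15.64.0
18.170.116.125 AND mask = 18.170.112.0
No, different subnets (96.15.64.0 vs 18.170.112.0)


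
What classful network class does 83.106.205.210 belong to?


First octet: 83
Binary: 01010011
0xxxxxxx -> Class A (1-126)
Class A, default mask 255.0.0.0 (/8)


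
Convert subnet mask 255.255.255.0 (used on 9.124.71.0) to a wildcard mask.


Subnet mask: 255.255.255.0
Wildcard = 255.255.255.255 - subnet mask
255 - 255 = 0
255 - 255 = 0
255 - 255 = 0
255 - 0 = 255
Wildcard: 0.0.0.255


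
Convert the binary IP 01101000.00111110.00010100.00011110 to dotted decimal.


01101000 = 104
00111110 = 62
00010100 = 20
00011110 = 30
IP: 104.62.20.30


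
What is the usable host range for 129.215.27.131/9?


Network: 129.128.0.0
Broadcast: 129.255.255.255
First usable = network + 1
Last usable = broadcast - 1
Range: 129.128.0.1 to 129.255.255.254


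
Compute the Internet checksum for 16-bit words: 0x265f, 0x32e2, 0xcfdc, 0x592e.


Sum all words (with carry folding):
+ 0x265f = 0x265f
+ 0x32e2 = 0x5941
+ 0xcfdc = 0x291e
+ 0x592e = 0x824c
One's complement: ~0x824c
Checksum = 0x7db3


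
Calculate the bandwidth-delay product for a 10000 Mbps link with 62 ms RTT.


BDP = bandwidth * RTT
= 10000 Mbps * 62 ms
= 10000 * 1e6 * 62 / 1000 bits
= 620000000 bits
= 77500000 bytes
= 75683.5938 KB
BDP = 620000000 bits (77500000 bytes)


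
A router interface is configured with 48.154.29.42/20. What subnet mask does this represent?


/20 means 20 network bits, 12 host bits
Binary: 11111111111111111111000000000000
Mask: 255.255.240.0


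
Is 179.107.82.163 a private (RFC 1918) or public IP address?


RFC 1918 private ranges:
  10.0.0.0/8 (10.0.0.0 - 10.255.255.255)
  172.16.0.0/12 (172.16.0.0 - 172.31.255.255)
  192.168.0.0/16 (192.168.0.0 - 192.168.255.255)
Public (not in any RFC 1918 range)


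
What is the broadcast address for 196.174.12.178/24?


Network: 196.174.12.0/24
Host bits = 8
Set all host bits to 1:
Broadcast: 196.174.12.255


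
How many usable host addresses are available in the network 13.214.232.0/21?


Host bits = 32 - 21 = 11
Total addresses = 2^11 = 2048
Usable = total - 2 (network and broadcast)
Usable hosts: 2046


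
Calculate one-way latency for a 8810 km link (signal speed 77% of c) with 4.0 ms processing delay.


Speed = 0.77 * 3e5 km/s = 231000 km/s
Propagation delay = 8810 / 231000 = 0.0381 s = 38.1385 ms
Processing delay = 4.0 ms
Total one-way latency = 42.1385 ms


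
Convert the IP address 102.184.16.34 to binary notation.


102 = 01100110
184 = 10111000
16 = 00010000
34 = 00100010
Binary: 01100110.10111000.00010000.00100010


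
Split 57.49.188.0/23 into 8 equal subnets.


New prefix = 23 + 3 = 26
Each subnet has 64 addresses
  57.49.188.0/26
  57.49.188.64/26
  57.49.188.128/26
  57.49.188.192/26
  57.49.189.0/26
  57.49.189.64/26
  57.49.189.128/26
  57.49.189.192/26
Subnets: 57.49.188.0/26, 57.49.188.64/26, 57.49.188.128/26, 57.49.188.192/26, 57.49.189.0/26, 57.49.189.64/26, 57.49.189.128/26, 57.49.189.192/26


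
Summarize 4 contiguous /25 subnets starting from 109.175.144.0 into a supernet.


Original prefix: /25
Number of subnets: 4 = 2^2
New prefix = 25 - 2 = 23
Supernet: 109.175.144.0/23


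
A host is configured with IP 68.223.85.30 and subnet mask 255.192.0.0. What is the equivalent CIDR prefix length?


Binary: 11111111.11000000.00000000.00000000
Count leading 1s
Prefix: /10


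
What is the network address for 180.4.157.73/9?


IP:   10110100.00000100.10011101.01001001
Mask: 11111111.10000000.00000000.00000000
AND operation:
Net:  10110100.00000000.00000000.00000000
Network: 180.0.0.0/9


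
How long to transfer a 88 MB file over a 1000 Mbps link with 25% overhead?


Effective throughput = 1000 * (1 - 25/100) = 750 Mbps
File size in Mb = 88 * 8 = 704 Mb
Time = 704 / 750
Time = 0.9387 seconds


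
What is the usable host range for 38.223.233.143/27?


Network: 38.223.233.128
Broadcast: 38.223.233.159
First usable = network + 1
Last usable = broadcast - 1
Range: 38.223.233.129 to 38.223.233.158


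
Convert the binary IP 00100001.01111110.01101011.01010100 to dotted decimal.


00100001 = 33
01111110 = 126
01101011 = 107
01010100 = 84
IP: 33.126.107.84


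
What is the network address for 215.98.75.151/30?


IP:   11010111.01100010.01001011.10010111
Mask: 11111111.11111111.11111111.11111100
AND operation:
Net:  11010111.01100010.01001011.10010100
Network: 215.98.75.148/30


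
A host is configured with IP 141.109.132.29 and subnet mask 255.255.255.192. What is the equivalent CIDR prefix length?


Binary: 11111111.11111111.11111111.11000000
Count leading 1s
Prefix: /26


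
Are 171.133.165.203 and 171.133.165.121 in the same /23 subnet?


Mask: 255.255.254.0
171.133.165.203 AND mask = 171.133.164.0
171.133.165.121 AND mask = 171.133.164.0
Yes, same subnet (171.133.164.0)


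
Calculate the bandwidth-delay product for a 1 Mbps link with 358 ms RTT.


BDP = bandwidth * RTT
= 1 Mbps * 358 ms
= 1 * 1e6 * 358 / 1000 bits
= 358000 bits
= 44750 bytes
= 43.7012 KB
BDP = 358000 bits (44750 bytes)


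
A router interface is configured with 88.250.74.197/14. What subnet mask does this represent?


/14 means 14 network bits, 18 host bits
Binary: 11111111111111000000000000000000
Mask: 255.252.0.0


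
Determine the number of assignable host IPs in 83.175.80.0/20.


Host bits = 32 - 20 = 12
Total addresses = 2^12 = 4096
Usable = total - 2 (network and broadcast)
Usable hosts: 4094


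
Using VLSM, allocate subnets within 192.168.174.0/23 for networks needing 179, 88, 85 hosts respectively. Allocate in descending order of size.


179 hosts -> /24 (254 usable): 192.168.174.0/24
88 hosts -> /25 (126 usable): 192.168.175.0/25
85 hosts -> /25 (126 usable): 192.168.175.128/25
Allocation: 192.168.174.0/24 (179 hosts, 254 usable); 192.168.175.0/25 (88 hosts, 126 usable); 192.168.175.128/25 (85 hosts, 126 usable)


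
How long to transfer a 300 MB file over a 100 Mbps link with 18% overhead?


Effective throughput = 100 * (1 - 18/100) = 82 Mbps
File size in Mb = 300 * 8 = 2400 Mb
Time = 2400 / 82
Time = 29.2683 seconds


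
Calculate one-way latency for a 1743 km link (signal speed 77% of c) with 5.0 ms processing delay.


Speed = 0.77 * 3e5 km/s = 231000 km/s
Propagation delay = 1743 / 231000 = 0.0075 s = 7.5455 ms
Processing delay = 5.0 ms
Total one-way latency = 12.5455 ms


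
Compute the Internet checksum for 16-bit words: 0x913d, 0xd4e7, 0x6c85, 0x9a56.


Sum all words (with carry folding):
+ 0x913d = 0x913d
+ 0xd4e7 = 0x6625
+ 0x6c85 = 0xd2aa
+ 0x9a56 = 0x6d01
One's complement: ~0x6d01
Checksum = 0x92fe


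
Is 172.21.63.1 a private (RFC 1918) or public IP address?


RFC 1918 private ranges:
  10.0.0.0/8 (10.0.0.0 - 10.255.255.255)
  172.16.0.0/12 (172.16.0.0 - 172.31.255.255)
  192.168.0.0/16 (192.168.0.0 - 192.168.255.255)
Private (in 172.16.0.0/12)


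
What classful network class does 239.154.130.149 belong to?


First octet: 239
Binary: 11101111
1110xxxx -> Class D (224-239)
Class D (multicast), default mask N/A


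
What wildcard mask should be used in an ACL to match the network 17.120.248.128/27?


Subnet mask: 255.255.255.224
Wildcard = 255.255.255.255 - subnet mask
255 - 255 = 0
255 - 255 = 0
255 - 255 = 0
255 - 224 = 31
Wildcard: 0.0.0.31


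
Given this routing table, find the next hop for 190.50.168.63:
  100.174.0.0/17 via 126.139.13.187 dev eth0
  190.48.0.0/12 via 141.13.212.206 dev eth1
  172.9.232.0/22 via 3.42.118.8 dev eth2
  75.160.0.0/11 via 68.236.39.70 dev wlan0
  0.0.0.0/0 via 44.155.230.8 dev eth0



Longest prefix match for 190.50.168.63:
  /17 100.174.0.0: no
  /12 190.48.0.0: MATCH
  /22 172.9.232.0: no
  /11 75.160.0.0: no
  /0 0.0.0.0: MATCH
Selected: next-hop 141.13.212.206 via eth1 (matched /12)


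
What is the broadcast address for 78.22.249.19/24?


Network: 78.22.249.0/24
Host bits = 8
Set all host bits to 1:
Broadcast: 78.22.249.255


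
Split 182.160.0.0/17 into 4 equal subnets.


New prefix = 17 + 2 = 19
Each subnet has 8192 addresses
  182.160.0.0/19
  182.160.32.0/19
  182.160.64.0/19
  182.160.96.0/19
Subnets: 182.160.0.0/19, 182.160.32.0/19, 182.160.64.0/19, 182.160.96.0/19


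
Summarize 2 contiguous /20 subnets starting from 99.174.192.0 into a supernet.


Original prefix: /20
Number of subnets: 2 = 2^1
New prefix = 20 - 1 = 19
Supernet: 99.174.192.0/19


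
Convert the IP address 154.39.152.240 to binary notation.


154 = 10011010
39 = 00100111
152 = 10011000
240 = 11110000
Binary: 10011010.00100111.10011000.11110000


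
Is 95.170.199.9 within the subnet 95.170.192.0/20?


Subnet network: 95.170.192.0
Test IP AND mask: 95.170.192.0
Yes, 95.170.199.9 is in 95.170.192.0/20


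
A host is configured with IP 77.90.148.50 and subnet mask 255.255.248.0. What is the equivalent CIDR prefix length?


Binary: 11111111.11111111.11111000.00000000
Count leading 1s
Prefix: /21


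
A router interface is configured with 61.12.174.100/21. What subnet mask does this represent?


/21 means 21 network bits, 11 host bits
Binary: 11111111111111111111100000000000
Mask: 255.255.248.0


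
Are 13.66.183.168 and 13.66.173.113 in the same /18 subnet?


Mask: 255.255.192.0
13.66.183.168 AND mask = 13.66.128.0
13.66.173.113 AND mask = 13.66.128.0
Yes, same subnet (13.66.128.0)


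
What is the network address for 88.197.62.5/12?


IP:   01011000.11000101.00111110.00000101
Mask: 11111111.11110000.00000000.00000000
AND operation:
Net:  01011000.11000000.00000000.00000000
Network: 88.192.0.0/12


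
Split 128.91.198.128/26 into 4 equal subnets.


New prefix = 26 + 2 = 28
Each subnet has 16 addresses
  128.91.198.128/28
  128.91.198.144/28
  128.91.198.160/28
  128.91.198.176/28
Subnets: 128.91.198.128/28, 128.91.198.144/28, 128.91.198.160/28, 128.91.198.176/28


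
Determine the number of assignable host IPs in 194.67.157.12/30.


Host bits = 32 - 30 = 2
Total addresses = 2^2 = 4
Usable = total - 2 (network and broadcast)
Usable hosts: 2


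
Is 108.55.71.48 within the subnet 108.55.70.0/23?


Subnet network: 108.55.70.0
Test IP AND mask: 108.55.70.0
Yes, 108.55.71.48 is in 108.55.70.0/23


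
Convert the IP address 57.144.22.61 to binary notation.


57 = 00111001
144 = 10010000
22 = 00010110
61 = 00111101
Binary: 00111001.10010000.00010110.00111101


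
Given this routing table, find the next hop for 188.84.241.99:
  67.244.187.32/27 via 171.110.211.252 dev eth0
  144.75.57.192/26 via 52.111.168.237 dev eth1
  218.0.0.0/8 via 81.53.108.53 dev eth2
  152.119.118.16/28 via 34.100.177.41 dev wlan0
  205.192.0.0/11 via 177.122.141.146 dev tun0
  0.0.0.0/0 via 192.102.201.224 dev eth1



Longest prefix match for 188.84.241.99:
  /27 67.244.187.32: no
  /26 144.75.57.192: no
  /8 218.0.0.0: no
  /28 152.119.118.16: no
  /11 205.192.0.0: no
  /0 0.0.0.0: MATCH
Selected: next-hop 192.102.201.224 via eth1 (matched /0)


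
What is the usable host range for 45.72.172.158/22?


Network: 45.72.172.0
Broadcast: 45.72.175.255
First usable = network + 1
Last usable = broadcast - 1
Range: 45.72.172.1 to 45.72.175.254


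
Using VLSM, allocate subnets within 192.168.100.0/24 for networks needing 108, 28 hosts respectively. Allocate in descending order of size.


108 hosts -> /25 (126 usable): 192.168.100.0/25
28 hosts -> /27 (30 usable): 192.168.100.128/27
Allocation: 192.168.100.0/25 (108 hosts, 126 usable); 192.168.100.128/27 (28 hosts, 30 usable)


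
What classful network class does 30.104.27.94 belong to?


First octet: 30
Binary: 00011110
0xxxxxxx -> Class A (1-126)
Class A, default mask 255.0.0.0 (/8)


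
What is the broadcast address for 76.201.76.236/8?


Network: 76.0.0.0/8
Host bits = 24
Set all host bits to 1:
Broadcast: 76.255.255.255


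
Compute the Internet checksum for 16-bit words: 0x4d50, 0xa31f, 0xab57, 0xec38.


Sum all words (with carry folding):
+ 0x4d50 = 0x4d50
+ 0xa31f = 0xf06f
+ 0xab57 = 0x9bc7
+ 0xec38 = 0x8800
One's complement: ~0x8800
Checksum = 0x77ff


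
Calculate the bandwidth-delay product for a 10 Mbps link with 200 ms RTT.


BDP = bandwidth * RTT
= 10 Mbps * 200 ms
= 10 * 1e6 * 200 / 1000 bits
= 2000000 bits
= 250000 bytes
= 244.1406 KB
BDP = 2000000 bits (250000 bytes)


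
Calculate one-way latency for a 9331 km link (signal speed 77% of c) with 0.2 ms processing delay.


Speed = 0.77 * 3e5 km/s = 231000 km/s
Propagation delay = 9331 / 231000 = 0.0404 s = 40.3939 ms
Processing delay = 0.2 ms
Total one-way latency = 40.5939 ms


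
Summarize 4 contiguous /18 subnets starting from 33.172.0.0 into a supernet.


Original prefix: /18
Number of subnets: 4 = 2^2
New prefix = 18 - 2 = 16
Supernet: 33.172.0.0/16


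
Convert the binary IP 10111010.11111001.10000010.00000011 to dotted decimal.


10111010 = 186
11111001 = 249
10000010 = 130
00000011 = 3
IP: 186.249.130.3


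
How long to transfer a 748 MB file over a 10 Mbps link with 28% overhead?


Effective throughput = 10 * (1 - 28/100) = 7.2 Mbps
File size in Mb = 748 * 8 = 5984 Mb
Time = 5984 / 7.2
Time = 831.1111 seconds


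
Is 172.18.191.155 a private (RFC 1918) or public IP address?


RFC 1918 private ranges:
  10.0.0.0/8 (10.0.0.0 - 10.255.255.255)
  172.16.0.0/12 (172.16.0.0 - 172.31.255.255)
  192.168.0.0/16 (192.168.0.0 - 192.168.255.255)
Private (in 172.16.0.0/12)


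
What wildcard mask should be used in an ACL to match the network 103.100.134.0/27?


Subnet mask: 255.255.255.224
Wildcard = 255.255.255.255 - subnet mask
255 - 255 = 0
255 - 255 = 0
255 - 255 = 0
255 - 224 = 31
Wildcard: 0.0.0.31


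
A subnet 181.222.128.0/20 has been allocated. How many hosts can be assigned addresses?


Host bits = 32 - 20 = 12
Total addresses = 2^12 = 4096
Usable = total - 2 (network and broadcast)
Usable hosts: 4094


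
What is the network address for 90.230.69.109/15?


IP:   01011010.11100110.01000101.01101101
Mask: 11111111.11111110.00000000.00000000
AND operation:
Net:  01011010.11100110.00000000.00000000
Network: 90.230.0.0/15


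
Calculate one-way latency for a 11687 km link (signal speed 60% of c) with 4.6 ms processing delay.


Speed = 0.6 * 3e5 km/s = 180000 km/s
Propagation delay = 11687 / 180000 = 0.0649 s = 64.9278 ms
Processing delay = 4.6 ms
Total one-way latency = 69.5278 ms


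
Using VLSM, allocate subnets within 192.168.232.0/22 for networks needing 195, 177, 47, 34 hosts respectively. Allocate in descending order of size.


195 hosts -> /24 (254 usable): 192.168.232.0/24
177 hosts -> /24 (254 usable): 192.168.233.0/24
47 hosts -> /26 (62 usable): 192.168.234.0/26
34 hosts -> /26 (62 usable): 192.168.234.64/26
Allocation: 192.168.232.0/24 (195 hosts, 254 usable); 192.168.233.0/24 (177 hosts, 254 usable); 192.168.234.0/26 (47 hosts, 62 usable); 192.168.234.64/26 (34 hosts, 62 usable)


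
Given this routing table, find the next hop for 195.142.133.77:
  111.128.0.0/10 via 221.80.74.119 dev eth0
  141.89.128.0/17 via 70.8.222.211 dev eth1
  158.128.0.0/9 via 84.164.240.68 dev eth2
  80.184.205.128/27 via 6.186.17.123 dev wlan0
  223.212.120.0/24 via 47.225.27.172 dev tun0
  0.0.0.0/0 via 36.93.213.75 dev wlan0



Longest prefix match for 195.142.133.77:
  /10 111.128.0.0: no
  /17 141.89.128.0: no
  /9 158.128.0.0: no
  /27 80.184.205.128: no
  /24 223.212.120.0: no
  /0 0.0.0.0: MATCH
Selected: next-hop 36.93.213.75 via wlan0 (matched /0)


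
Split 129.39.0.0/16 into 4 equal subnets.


New prefix = 16 + 2 = 18
Each subnet has 16384 addresses
  129.39.0.0/18
  129.39.64.0/18
  129.39.128.0/18
  129.39.192.0/18
Subnets: 129.39.0.0/18, 129.39.64.0/18, 129.39.128.0/18, 129.39.192.0/18


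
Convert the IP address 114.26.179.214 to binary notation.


114 = 01110010
26 = 00011010
179 = 10110011
214 = 11010110
Binary: 01110010.00011010.10110011.11010110


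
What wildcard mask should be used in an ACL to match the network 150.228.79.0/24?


Subnet mask: 255.255.255.0
Wildcard = 255.255.255.255 - subnet mask
255 - 255 = 0
255 - 255 = 0
255 - 255 = 0
255 - 0 = 255
Wildcard: 0.0.0.255


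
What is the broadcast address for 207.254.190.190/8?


Network: 207.0.0.0/8
Host bits = 24
Set all host bits to 1:
Broadcast: 207.255.255.255


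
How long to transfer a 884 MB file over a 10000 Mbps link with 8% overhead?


Effective throughput = 10000 * (1 - 8/100) = 9200 Mbps
File size in Mb = 884 * 8 = 7072 Mb
Time = 7072 / 9200
Time = 0.7687 seconds


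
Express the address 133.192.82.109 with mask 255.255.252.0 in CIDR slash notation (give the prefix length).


Binary: 11111111.11111111.11111100.00000000
Count leading 1s
Prefix: /22


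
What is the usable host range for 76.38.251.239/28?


Network: 76.38.251.224
Broadcast: 76.38.251.239
First usable = network + 1
Last usable = broadcast - 1
Range: 76.38.251.225 to 76.38.251.238


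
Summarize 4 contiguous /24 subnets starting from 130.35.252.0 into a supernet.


Original prefix: /24
Number of subnets: 4 = 2^2
New prefix = 24 - 2 = 22
Supernet: 130.35.252.0/22


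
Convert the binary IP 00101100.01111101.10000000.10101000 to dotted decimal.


00101100 = 44
01111101 = 125
10000000 = 128
10101000 = 168
IP: 44.125.128.168


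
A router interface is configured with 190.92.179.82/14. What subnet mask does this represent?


/14 means 14 network bits, 18 host bits
Binary: 11111111111111000000000000000000
Mask: 255.252.0.0


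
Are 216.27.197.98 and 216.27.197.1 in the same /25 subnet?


Mask: 255.255.255.128
216.27.197.98 AND mask = 216.27.197.0
216.27.197.1 AND mask = 216.27.197.0
Yes, same subnet (216.27.197.0)


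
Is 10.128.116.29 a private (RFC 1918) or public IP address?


RFC 1918 private ranges:
  10.0.0.0/8 (10.0.0.0 - 10.255.255.255)
  172.16.0.0/12 (172.16.0.0 - 172.31.255.255)
  192.168.0.0/16 (192.168.0.0 - 192.168.255.255)
Private (in 10.0.0.0/8)


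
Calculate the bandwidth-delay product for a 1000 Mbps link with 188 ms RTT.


BDP = bandwidth * RTT
= 1000 Mbps * 188 ms
= 1000 * 1e6 * 188 / 1000 bits
= 188000000 bits
= 23500000 bytes
= 22949.2188 KB
BDP = 188000000 bits (23500000 bytes)


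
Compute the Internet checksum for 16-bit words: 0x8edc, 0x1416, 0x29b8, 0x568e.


Sum all words (with carry folding):
+ 0x8edc = 0x8edc
+ 0x1416 = 0xa2f2
+ 0x29b8 = 0xccaa
+ 0x568e = 0x2339
One's complement: ~0x2339
Checksum = 0xdcc6


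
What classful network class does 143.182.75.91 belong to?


First octet: 143
Binary: 10001111
10xxxxxx -> Class B (128-191)
Class B, default mask 255.255.0.0 (/16)


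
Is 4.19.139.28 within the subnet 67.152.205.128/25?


Subnet network: 67.152.205.128
Test IP AND mask: 4.19.139.0
No, 4.19.139.28 is not in 67.152.205.128/25


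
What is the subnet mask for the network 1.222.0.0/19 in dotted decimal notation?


/19 means 19 network bits, 13 host bits
Binary: 11111111111111111110000000000000
Mask: 255.255.224.0


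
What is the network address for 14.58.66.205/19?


IP:   00001110.00111010.01000010.11001101
Mask: 11111111.11111111.11100000.00000000
AND operation:
Net:  00001110.00111010.01000000.00000000
Network: 14.58.64.0/19


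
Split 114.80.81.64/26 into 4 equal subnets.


New prefix = 26 + 2 = 28
Each subnet has 16 addresses
  114.80.81.64/28
  114.80.81.80/28
  114.80.81.96/28
  114.80.81.112/28
Subnets: 114.80.81.64/28, 114.80.81.80/28, 114.80.81.96/28, 114.80.81.112/28


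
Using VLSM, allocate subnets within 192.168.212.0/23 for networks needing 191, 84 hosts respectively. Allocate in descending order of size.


191 hosts -> /24 (254 usable): 192.168.212.0/24
84 hosts -> /25 (126 usable): 192.168.213.0/25
Allocation: 192.168.212.0/24 (191 hosts, 254 usable); 192.168.213.0/25 (84 hosts, 126 usable)


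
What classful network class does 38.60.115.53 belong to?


First octet: 38
Binary: 00100110
0xxxxxxx -> Class A (1-126)
Class A, default mask 255.0.0.0 (/8)


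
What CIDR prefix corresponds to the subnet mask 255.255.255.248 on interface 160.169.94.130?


Binary: 11111111.11111111.11111111.11111000
Count leading 1s
Prefix: /29


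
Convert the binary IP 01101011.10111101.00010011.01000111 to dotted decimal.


01101011 = 107
10111101 = 189
00010011 = 19
01000111 = 71
IP: 107.189.19.71


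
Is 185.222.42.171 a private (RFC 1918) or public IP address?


RFC 1918 private ranges:
  10.0.0.0/8 (10.0.0.0 - 10.255.255.255)
  172.16.0.0/12 (172.16.0.0 - 172.31.255.255)
  192.168.0.0/16 (192.168.0.0 - 192.168.255.255)
Public (not in any RFC 1918 range)


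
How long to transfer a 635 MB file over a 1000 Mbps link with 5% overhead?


Effective throughput = 1000 * (1 - 5/100) = 950 Mbps
File size in Mb = 635 * 8 = 5080 Mb
Time = 5080 / 950
Time = 5.3474 seconds


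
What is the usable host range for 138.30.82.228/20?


Network: 138.30.80.0
Broadcast: 138.30.95.255
First usable = network + 1
Last usable = broadcast - 1
Range: 138.30.80.1 to 138.30.95.254


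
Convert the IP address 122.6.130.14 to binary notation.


122 = 01111010
6 = 00000110
130 = 10000010
14 = 00001110
Binary: 01111010.00000110.10000010.00001110


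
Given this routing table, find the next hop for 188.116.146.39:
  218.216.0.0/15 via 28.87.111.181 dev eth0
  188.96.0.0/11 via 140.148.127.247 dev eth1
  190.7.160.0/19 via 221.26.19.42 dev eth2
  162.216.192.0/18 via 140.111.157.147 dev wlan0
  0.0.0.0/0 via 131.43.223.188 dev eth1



Longest prefix match for 188.116.146.39:
  /15 218.216.0.0: no
  /11 188.96.0.0: MATCH
  /19 190.7.160.0: no
  /18 162.216.192.0: no
  /0 0.0.0.0: MATCH
Selected: next-hop 140.148.127.247 via eth1 (matched /11)


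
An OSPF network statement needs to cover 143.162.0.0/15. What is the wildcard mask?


Subnet mask: 255.254.0.0
Wildcard = 255.255.255.255 - subnet mask
255 - 255 = 0
255 - 254 = 1
255 - 0 = 255
255 - 0 = 255
Wildcard: 0.1.255.255


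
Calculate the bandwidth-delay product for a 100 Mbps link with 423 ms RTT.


BDP = bandwidth * RTT
= 100 Mbps * 423 ms
= 100 * 1e6 * 423 / 1000 bits
= 42300000 bits
= 5287500 bytes
= 5163.5742 KB
BDP = 42300000 bits (5287500 bytes)


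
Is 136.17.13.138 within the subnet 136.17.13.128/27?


Subnet network: 136.17.13.128
Test IP AND mask: 136.17.13.128
Yes, 136.17.13.138 is in 136.17.13.128/27


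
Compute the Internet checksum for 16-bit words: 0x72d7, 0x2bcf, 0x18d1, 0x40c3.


Sum all words (with carry folding):
+ 0x72d7 = 0x72d7
+ 0x2bcf = 0x9ea6
+ 0x18d1 = 0xb777
+ 0x40c3 = 0xf83a
One's complement: ~0xf83a
Checksum = 0x07c5


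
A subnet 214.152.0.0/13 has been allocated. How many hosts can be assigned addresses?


Host bits = 32 - 13 = 19
Total addresses = 2^19 = 524288
Usable = total - 2 (network and broadcast)
Usable hosts: 524286


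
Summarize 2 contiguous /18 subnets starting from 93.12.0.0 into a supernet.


Original prefix: /18
Number of subnets: 2 = 2^1
New prefix = 18 - 1 = 17
Supernet: 93.12.0.0/17


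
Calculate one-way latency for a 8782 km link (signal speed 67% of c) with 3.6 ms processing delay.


Speed = 0.67 * 3e5 km/s = 201000 km/s
Propagation delay = 8782 / 201000 = 0.0437 s = 43.6915 ms
Processing delay = 3.6 ms
Total one-way latency = 47.2915 ms


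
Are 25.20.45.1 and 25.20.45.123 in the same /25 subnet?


Mask: 255.255.255.128
25.20.45.1 AND mask = 25.20.45.0
25.20.45.123 AND mask = 25.20.45.0
Yes, same subnet (25.20.45.0)


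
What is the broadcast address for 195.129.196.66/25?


Network: 195.129.196.0/25
Host bits = 7
Set all host bits to 1:
Broadcast: 195.129.196.127


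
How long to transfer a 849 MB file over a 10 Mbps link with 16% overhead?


Effective throughput = 10 * (1 - 16/100) = 8.4 Mbps
File size in Mb = 849 * 8 = 6792 Mb
Time = 6792 / 8.4
Time = 808.5714 seconds


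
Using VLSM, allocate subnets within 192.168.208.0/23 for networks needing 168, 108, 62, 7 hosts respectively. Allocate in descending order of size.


168 hosts -> /24 (254 usable): 192.168.208.0/24
108 hosts -> /25 (126 usable): 192.168.209.0/25
62 hosts -> /26 (62 usable): 192.168.209.128/26
7 hosts -> /28 (14 usable): 192.168.209.192/28
Allocation: 192.168.208.0/24 (168 hosts, 254 usable); 192.168.209.0/25 (108 hosts, 126 usable); 192.168.209.128/26 (62 hosts, 62 usable); 192.168.209.192/28 (7 hosts, 14 usable)


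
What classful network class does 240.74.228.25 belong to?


First octet: 240
Binary: 11110000
1111xxxx -> Class E (240-255)
Class E (reserved), default mask N/A


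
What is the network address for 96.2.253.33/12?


IP:   01100000.00000010.11111101.00100001
Mask: 11111111.11110000.00000000.00000000
AND operation:
Net:  01100000.00000000.00000000.00000000
Network: 96.0.0.0/12


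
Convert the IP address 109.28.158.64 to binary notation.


109 = 01101101
28 = 00011100
158 = 10011110
64 = 01000000
Binary: 01101101.00011100.10011110.01000000


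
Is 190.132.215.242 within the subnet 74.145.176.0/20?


Subnet network: 74.145.176.0
Test IP AND mask: 190.132.208.0
No, 190.132.215.242 is not in 74.145.176.0/20
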